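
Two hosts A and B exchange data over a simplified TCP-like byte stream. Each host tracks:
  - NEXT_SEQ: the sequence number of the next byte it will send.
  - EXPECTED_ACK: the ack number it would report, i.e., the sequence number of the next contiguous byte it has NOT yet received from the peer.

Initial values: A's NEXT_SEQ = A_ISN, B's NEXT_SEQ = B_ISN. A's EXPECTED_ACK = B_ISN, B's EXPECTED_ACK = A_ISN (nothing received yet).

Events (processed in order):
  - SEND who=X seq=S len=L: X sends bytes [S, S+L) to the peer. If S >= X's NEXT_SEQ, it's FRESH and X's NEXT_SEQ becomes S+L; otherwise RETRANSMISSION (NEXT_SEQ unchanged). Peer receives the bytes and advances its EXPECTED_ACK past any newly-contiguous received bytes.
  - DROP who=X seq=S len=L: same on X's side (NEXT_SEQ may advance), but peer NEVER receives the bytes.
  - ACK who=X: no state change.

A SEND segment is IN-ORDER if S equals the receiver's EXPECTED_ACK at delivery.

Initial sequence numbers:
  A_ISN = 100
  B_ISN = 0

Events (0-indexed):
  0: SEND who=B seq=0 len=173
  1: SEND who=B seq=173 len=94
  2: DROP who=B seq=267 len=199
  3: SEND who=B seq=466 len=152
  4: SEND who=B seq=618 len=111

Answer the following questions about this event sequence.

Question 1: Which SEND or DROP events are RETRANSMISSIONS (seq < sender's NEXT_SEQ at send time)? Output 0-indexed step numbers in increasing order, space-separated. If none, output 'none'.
Step 0: SEND seq=0 -> fresh
Step 1: SEND seq=173 -> fresh
Step 2: DROP seq=267 -> fresh
Step 3: SEND seq=466 -> fresh
Step 4: SEND seq=618 -> fresh

Answer: none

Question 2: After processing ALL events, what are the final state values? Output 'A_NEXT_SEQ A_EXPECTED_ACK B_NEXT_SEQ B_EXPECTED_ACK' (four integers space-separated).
Answer: 100 267 729 100

Derivation:
After event 0: A_seq=100 A_ack=173 B_seq=173 B_ack=100
After event 1: A_seq=100 A_ack=267 B_seq=267 B_ack=100
After event 2: A_seq=100 A_ack=267 B_seq=466 B_ack=100
After event 3: A_seq=100 A_ack=267 B_seq=618 B_ack=100
After event 4: A_seq=100 A_ack=267 B_seq=729 B_ack=100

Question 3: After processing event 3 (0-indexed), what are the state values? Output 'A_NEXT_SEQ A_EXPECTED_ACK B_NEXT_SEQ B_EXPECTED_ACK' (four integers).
After event 0: A_seq=100 A_ack=173 B_seq=173 B_ack=100
After event 1: A_seq=100 A_ack=267 B_seq=267 B_ack=100
After event 2: A_seq=100 A_ack=267 B_seq=466 B_ack=100
After event 3: A_seq=100 A_ack=267 B_seq=618 B_ack=100

100 267 618 100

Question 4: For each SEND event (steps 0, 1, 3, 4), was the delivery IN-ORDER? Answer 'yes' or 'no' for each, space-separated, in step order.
Answer: yes yes no no

Derivation:
Step 0: SEND seq=0 -> in-order
Step 1: SEND seq=173 -> in-order
Step 3: SEND seq=466 -> out-of-order
Step 4: SEND seq=618 -> out-of-order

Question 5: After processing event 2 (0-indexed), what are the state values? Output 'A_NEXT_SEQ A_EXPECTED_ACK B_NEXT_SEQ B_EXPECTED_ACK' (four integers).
After event 0: A_seq=100 A_ack=173 B_seq=173 B_ack=100
After event 1: A_seq=100 A_ack=267 B_seq=267 B_ack=100
After event 2: A_seq=100 A_ack=267 B_seq=466 B_ack=100

100 267 466 100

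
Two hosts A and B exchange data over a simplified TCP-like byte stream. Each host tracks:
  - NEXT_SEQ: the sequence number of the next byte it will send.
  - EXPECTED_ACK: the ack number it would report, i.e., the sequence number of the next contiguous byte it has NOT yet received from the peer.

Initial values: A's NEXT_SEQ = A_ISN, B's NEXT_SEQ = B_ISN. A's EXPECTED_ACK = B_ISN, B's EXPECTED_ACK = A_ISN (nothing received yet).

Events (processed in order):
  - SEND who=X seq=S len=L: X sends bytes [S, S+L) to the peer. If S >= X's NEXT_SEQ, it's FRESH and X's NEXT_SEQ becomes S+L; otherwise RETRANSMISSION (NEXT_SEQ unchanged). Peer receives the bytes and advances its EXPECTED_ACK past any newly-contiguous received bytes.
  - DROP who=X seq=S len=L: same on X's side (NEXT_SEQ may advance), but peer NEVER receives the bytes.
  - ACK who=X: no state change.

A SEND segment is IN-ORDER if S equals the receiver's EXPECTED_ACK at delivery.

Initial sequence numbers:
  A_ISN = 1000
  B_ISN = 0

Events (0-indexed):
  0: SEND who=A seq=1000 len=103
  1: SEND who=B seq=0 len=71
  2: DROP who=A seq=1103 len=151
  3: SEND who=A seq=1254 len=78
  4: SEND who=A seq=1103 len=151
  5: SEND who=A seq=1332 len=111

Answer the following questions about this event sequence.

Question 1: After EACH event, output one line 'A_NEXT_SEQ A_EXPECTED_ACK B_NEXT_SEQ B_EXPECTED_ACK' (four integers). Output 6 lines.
1103 0 0 1103
1103 71 71 1103
1254 71 71 1103
1332 71 71 1103
1332 71 71 1332
1443 71 71 1443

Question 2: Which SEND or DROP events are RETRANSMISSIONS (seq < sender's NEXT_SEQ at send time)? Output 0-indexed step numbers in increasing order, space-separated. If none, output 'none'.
Answer: 4

Derivation:
Step 0: SEND seq=1000 -> fresh
Step 1: SEND seq=0 -> fresh
Step 2: DROP seq=1103 -> fresh
Step 3: SEND seq=1254 -> fresh
Step 4: SEND seq=1103 -> retransmit
Step 5: SEND seq=1332 -> fresh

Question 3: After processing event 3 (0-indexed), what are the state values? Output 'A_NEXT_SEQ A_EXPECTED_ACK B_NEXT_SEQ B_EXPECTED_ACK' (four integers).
After event 0: A_seq=1103 A_ack=0 B_seq=0 B_ack=1103
After event 1: A_seq=1103 A_ack=71 B_seq=71 B_ack=1103
After event 2: A_seq=1254 A_ack=71 B_seq=71 B_ack=1103
After event 3: A_seq=1332 A_ack=71 B_seq=71 B_ack=1103

1332 71 71 1103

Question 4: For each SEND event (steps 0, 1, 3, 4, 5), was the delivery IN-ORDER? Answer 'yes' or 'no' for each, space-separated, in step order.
Step 0: SEND seq=1000 -> in-order
Step 1: SEND seq=0 -> in-order
Step 3: SEND seq=1254 -> out-of-order
Step 4: SEND seq=1103 -> in-order
Step 5: SEND seq=1332 -> in-order

Answer: yes yes no yes yes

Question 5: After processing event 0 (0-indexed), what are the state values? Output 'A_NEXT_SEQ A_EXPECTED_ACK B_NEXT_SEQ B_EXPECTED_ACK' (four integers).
After event 0: A_seq=1103 A_ack=0 B_seq=0 B_ack=1103

1103 0 0 1103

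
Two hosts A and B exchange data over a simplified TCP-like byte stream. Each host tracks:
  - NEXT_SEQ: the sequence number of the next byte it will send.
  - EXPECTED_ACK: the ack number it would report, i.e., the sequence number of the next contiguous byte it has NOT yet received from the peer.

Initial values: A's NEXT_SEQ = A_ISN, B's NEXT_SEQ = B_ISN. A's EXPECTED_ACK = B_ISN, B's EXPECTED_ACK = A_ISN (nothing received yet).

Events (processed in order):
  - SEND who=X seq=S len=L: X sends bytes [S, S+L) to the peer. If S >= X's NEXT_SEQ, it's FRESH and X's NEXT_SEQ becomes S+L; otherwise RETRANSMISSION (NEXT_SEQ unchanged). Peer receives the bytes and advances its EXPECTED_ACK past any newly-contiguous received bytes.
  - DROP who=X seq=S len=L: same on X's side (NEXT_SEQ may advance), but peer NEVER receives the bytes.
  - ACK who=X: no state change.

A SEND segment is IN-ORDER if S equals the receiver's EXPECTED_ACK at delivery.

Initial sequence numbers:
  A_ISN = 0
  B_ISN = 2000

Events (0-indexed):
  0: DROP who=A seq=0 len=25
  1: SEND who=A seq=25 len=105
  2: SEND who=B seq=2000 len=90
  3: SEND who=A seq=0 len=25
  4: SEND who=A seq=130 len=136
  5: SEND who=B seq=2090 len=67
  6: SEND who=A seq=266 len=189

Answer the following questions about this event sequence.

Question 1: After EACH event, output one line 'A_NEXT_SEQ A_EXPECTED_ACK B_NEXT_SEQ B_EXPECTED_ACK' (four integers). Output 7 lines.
25 2000 2000 0
130 2000 2000 0
130 2090 2090 0
130 2090 2090 130
266 2090 2090 266
266 2157 2157 266
455 2157 2157 455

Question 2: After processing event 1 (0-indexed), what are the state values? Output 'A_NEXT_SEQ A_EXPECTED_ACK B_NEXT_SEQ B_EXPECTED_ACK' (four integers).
After event 0: A_seq=25 A_ack=2000 B_seq=2000 B_ack=0
After event 1: A_seq=130 A_ack=2000 B_seq=2000 B_ack=0

130 2000 2000 0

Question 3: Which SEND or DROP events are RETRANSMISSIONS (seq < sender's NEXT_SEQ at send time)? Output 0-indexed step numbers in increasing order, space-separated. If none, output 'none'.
Step 0: DROP seq=0 -> fresh
Step 1: SEND seq=25 -> fresh
Step 2: SEND seq=2000 -> fresh
Step 3: SEND seq=0 -> retransmit
Step 4: SEND seq=130 -> fresh
Step 5: SEND seq=2090 -> fresh
Step 6: SEND seq=266 -> fresh

Answer: 3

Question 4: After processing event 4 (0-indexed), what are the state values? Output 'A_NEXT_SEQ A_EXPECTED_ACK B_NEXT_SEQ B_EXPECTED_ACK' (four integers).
After event 0: A_seq=25 A_ack=2000 B_seq=2000 B_ack=0
After event 1: A_seq=130 A_ack=2000 B_seq=2000 B_ack=0
After event 2: A_seq=130 A_ack=2090 B_seq=2090 B_ack=0
After event 3: A_seq=130 A_ack=2090 B_seq=2090 B_ack=130
After event 4: A_seq=266 A_ack=2090 B_seq=2090 B_ack=266

266 2090 2090 266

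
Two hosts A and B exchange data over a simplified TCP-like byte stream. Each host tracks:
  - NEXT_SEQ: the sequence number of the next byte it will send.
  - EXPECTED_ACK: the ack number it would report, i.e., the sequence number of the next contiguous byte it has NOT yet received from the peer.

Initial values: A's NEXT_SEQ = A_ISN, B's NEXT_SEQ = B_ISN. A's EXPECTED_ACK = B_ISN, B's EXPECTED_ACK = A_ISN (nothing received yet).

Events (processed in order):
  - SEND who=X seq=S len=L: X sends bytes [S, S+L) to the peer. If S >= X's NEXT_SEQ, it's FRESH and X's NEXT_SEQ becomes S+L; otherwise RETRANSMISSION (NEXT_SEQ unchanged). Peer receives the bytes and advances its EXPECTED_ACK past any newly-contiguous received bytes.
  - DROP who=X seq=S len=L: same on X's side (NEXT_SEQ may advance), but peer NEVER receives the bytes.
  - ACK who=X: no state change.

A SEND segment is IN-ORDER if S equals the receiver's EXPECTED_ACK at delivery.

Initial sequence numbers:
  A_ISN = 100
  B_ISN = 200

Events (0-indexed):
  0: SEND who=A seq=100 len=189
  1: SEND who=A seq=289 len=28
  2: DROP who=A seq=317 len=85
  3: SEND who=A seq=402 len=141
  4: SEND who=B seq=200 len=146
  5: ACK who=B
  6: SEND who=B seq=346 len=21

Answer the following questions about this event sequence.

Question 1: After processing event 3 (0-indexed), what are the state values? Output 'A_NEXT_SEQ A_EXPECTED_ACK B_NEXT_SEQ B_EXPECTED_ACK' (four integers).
After event 0: A_seq=289 A_ack=200 B_seq=200 B_ack=289
After event 1: A_seq=317 A_ack=200 B_seq=200 B_ack=317
After event 2: A_seq=402 A_ack=200 B_seq=200 B_ack=317
After event 3: A_seq=543 A_ack=200 B_seq=200 B_ack=317

543 200 200 317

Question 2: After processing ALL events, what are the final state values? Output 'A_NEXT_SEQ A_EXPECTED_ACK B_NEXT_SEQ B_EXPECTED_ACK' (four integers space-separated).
Answer: 543 367 367 317

Derivation:
After event 0: A_seq=289 A_ack=200 B_seq=200 B_ack=289
After event 1: A_seq=317 A_ack=200 B_seq=200 B_ack=317
After event 2: A_seq=402 A_ack=200 B_seq=200 B_ack=317
After event 3: A_seq=543 A_ack=200 B_seq=200 B_ack=317
After event 4: A_seq=543 A_ack=346 B_seq=346 B_ack=317
After event 5: A_seq=543 A_ack=346 B_seq=346 B_ack=317
After event 6: A_seq=543 A_ack=367 B_seq=367 B_ack=317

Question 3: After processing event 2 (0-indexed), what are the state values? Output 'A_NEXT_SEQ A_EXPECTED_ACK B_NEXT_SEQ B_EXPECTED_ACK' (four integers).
After event 0: A_seq=289 A_ack=200 B_seq=200 B_ack=289
After event 1: A_seq=317 A_ack=200 B_seq=200 B_ack=317
After event 2: A_seq=402 A_ack=200 B_seq=200 B_ack=317

402 200 200 317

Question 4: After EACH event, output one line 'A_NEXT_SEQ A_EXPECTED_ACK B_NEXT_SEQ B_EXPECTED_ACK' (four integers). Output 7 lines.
289 200 200 289
317 200 200 317
402 200 200 317
543 200 200 317
543 346 346 317
543 346 346 317
543 367 367 317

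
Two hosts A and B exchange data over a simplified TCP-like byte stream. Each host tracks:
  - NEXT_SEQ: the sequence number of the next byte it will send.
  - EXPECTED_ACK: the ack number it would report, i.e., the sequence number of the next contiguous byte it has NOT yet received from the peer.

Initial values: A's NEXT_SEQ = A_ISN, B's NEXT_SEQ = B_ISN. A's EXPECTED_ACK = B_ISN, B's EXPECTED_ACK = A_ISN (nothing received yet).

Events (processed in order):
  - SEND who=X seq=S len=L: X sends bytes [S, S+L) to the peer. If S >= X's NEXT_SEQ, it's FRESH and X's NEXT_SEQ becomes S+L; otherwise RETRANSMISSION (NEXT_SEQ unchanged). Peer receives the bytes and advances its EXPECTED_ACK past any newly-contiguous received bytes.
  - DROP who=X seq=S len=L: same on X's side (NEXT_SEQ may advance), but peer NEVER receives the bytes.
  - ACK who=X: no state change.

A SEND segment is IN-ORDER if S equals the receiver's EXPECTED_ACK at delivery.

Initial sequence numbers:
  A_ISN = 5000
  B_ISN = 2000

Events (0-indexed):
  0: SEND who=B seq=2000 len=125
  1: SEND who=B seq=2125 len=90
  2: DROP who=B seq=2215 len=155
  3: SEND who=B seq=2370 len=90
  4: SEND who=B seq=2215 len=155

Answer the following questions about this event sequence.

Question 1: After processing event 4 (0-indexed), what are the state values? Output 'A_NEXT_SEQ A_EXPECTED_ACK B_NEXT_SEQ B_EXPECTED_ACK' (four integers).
After event 0: A_seq=5000 A_ack=2125 B_seq=2125 B_ack=5000
After event 1: A_seq=5000 A_ack=2215 B_seq=2215 B_ack=5000
After event 2: A_seq=5000 A_ack=2215 B_seq=2370 B_ack=5000
After event 3: A_seq=5000 A_ack=2215 B_seq=2460 B_ack=5000
After event 4: A_seq=5000 A_ack=2460 B_seq=2460 B_ack=5000

5000 2460 2460 5000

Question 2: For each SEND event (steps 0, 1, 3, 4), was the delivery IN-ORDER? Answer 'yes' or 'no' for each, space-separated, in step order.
Answer: yes yes no yes

Derivation:
Step 0: SEND seq=2000 -> in-order
Step 1: SEND seq=2125 -> in-order
Step 3: SEND seq=2370 -> out-of-order
Step 4: SEND seq=2215 -> in-order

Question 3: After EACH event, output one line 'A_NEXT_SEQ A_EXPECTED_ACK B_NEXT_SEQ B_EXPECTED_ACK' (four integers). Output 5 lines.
5000 2125 2125 5000
5000 2215 2215 5000
5000 2215 2370 5000
5000 2215 2460 5000
5000 2460 2460 5000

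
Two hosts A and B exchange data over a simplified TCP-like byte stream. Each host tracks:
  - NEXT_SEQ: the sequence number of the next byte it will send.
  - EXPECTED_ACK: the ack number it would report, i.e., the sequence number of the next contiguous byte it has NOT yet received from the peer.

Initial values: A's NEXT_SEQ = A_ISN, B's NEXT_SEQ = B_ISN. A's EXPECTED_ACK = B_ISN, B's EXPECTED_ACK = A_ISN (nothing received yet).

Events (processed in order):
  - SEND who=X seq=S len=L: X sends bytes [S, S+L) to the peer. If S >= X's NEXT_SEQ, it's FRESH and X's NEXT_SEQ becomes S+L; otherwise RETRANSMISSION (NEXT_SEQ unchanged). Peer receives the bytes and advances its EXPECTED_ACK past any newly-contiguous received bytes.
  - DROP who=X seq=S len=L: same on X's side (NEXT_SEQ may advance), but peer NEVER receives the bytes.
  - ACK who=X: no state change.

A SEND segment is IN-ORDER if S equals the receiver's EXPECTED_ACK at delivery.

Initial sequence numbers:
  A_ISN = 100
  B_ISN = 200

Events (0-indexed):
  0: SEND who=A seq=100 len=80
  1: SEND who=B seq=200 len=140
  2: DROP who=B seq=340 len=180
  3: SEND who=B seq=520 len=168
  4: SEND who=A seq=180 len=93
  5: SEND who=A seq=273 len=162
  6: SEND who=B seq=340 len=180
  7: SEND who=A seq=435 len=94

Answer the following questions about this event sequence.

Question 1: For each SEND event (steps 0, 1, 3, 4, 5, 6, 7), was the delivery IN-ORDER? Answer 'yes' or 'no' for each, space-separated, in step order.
Step 0: SEND seq=100 -> in-order
Step 1: SEND seq=200 -> in-order
Step 3: SEND seq=520 -> out-of-order
Step 4: SEND seq=180 -> in-order
Step 5: SEND seq=273 -> in-order
Step 6: SEND seq=340 -> in-order
Step 7: SEND seq=435 -> in-order

Answer: yes yes no yes yes yes yes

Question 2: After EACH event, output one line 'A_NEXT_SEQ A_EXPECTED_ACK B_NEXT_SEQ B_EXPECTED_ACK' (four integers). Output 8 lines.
180 200 200 180
180 340 340 180
180 340 520 180
180 340 688 180
273 340 688 273
435 340 688 435
435 688 688 435
529 688 688 529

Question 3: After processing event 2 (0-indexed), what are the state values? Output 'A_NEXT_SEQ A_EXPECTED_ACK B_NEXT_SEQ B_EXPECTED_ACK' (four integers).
After event 0: A_seq=180 A_ack=200 B_seq=200 B_ack=180
After event 1: A_seq=180 A_ack=340 B_seq=340 B_ack=180
After event 2: A_seq=180 A_ack=340 B_seq=520 B_ack=180

180 340 520 180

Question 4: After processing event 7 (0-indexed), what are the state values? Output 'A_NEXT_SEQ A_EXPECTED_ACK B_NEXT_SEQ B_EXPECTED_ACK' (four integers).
After event 0: A_seq=180 A_ack=200 B_seq=200 B_ack=180
After event 1: A_seq=180 A_ack=340 B_seq=340 B_ack=180
After event 2: A_seq=180 A_ack=340 B_seq=520 B_ack=180
After event 3: A_seq=180 A_ack=340 B_seq=688 B_ack=180
After event 4: A_seq=273 A_ack=340 B_seq=688 B_ack=273
After event 5: A_seq=435 A_ack=340 B_seq=688 B_ack=435
After event 6: A_seq=435 A_ack=688 B_seq=688 B_ack=435
After event 7: A_seq=529 A_ack=688 B_seq=688 B_ack=529

529 688 688 529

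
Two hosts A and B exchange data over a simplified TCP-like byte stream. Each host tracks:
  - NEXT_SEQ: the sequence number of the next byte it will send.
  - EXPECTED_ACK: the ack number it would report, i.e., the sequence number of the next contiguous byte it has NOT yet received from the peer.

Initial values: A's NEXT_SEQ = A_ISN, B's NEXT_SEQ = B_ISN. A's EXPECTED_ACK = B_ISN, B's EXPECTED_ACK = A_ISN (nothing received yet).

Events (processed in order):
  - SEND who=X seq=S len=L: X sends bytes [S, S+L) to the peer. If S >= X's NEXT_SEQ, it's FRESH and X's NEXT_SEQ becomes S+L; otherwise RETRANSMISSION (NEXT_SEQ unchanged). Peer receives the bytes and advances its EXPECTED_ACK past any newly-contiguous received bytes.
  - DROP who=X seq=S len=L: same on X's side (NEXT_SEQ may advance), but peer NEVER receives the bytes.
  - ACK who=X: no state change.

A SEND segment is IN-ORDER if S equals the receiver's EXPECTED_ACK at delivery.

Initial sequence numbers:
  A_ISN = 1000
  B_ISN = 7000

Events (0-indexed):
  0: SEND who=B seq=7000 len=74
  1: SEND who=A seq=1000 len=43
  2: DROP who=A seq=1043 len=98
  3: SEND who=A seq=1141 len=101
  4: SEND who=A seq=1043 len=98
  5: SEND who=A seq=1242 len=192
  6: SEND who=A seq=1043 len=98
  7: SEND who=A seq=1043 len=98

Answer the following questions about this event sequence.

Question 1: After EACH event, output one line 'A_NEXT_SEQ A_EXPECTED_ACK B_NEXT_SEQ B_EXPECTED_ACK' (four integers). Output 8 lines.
1000 7074 7074 1000
1043 7074 7074 1043
1141 7074 7074 1043
1242 7074 7074 1043
1242 7074 7074 1242
1434 7074 7074 1434
1434 7074 7074 1434
1434 7074 7074 1434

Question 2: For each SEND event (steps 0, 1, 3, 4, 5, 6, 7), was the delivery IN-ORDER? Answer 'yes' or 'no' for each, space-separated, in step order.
Step 0: SEND seq=7000 -> in-order
Step 1: SEND seq=1000 -> in-order
Step 3: SEND seq=1141 -> out-of-order
Step 4: SEND seq=1043 -> in-order
Step 5: SEND seq=1242 -> in-order
Step 6: SEND seq=1043 -> out-of-order
Step 7: SEND seq=1043 -> out-of-order

Answer: yes yes no yes yes no no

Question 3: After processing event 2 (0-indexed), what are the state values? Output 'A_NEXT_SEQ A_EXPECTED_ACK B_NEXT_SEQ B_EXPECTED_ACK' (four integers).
After event 0: A_seq=1000 A_ack=7074 B_seq=7074 B_ack=1000
After event 1: A_seq=1043 A_ack=7074 B_seq=7074 B_ack=1043
After event 2: A_seq=1141 A_ack=7074 B_seq=7074 B_ack=1043

1141 7074 7074 1043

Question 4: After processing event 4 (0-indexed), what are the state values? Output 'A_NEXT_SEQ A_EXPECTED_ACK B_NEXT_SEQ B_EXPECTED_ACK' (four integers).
After event 0: A_seq=1000 A_ack=7074 B_seq=7074 B_ack=1000
After event 1: A_seq=1043 A_ack=7074 B_seq=7074 B_ack=1043
After event 2: A_seq=1141 A_ack=7074 B_seq=7074 B_ack=1043
After event 3: A_seq=1242 A_ack=7074 B_seq=7074 B_ack=1043
After event 4: A_seq=1242 A_ack=7074 B_seq=7074 B_ack=1242

1242 7074 7074 1242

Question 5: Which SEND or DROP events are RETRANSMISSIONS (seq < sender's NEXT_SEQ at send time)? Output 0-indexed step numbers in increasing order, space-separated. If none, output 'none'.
Answer: 4 6 7

Derivation:
Step 0: SEND seq=7000 -> fresh
Step 1: SEND seq=1000 -> fresh
Step 2: DROP seq=1043 -> fresh
Step 3: SEND seq=1141 -> fresh
Step 4: SEND seq=1043 -> retransmit
Step 5: SEND seq=1242 -> fresh
Step 6: SEND seq=1043 -> retransmit
Step 7: SEND seq=1043 -> retransmit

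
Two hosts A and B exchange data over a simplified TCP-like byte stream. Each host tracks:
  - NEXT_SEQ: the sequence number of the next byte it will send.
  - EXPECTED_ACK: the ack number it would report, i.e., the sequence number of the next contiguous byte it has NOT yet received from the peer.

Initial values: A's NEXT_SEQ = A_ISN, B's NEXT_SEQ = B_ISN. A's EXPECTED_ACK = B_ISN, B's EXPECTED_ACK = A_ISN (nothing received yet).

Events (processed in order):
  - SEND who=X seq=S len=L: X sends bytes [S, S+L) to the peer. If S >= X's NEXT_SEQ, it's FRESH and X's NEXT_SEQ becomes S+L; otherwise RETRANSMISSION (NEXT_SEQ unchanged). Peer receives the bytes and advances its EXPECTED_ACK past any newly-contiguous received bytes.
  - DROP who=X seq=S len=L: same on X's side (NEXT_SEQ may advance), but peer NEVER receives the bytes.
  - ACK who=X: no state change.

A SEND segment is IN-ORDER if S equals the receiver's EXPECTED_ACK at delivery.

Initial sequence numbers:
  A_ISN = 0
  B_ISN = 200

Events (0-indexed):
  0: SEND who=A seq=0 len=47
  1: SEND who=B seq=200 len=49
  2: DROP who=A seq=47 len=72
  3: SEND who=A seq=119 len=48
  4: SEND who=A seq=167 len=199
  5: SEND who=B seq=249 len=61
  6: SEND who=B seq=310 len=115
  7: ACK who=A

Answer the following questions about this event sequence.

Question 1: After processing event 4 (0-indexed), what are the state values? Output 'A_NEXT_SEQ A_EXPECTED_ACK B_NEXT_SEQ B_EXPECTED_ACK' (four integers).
After event 0: A_seq=47 A_ack=200 B_seq=200 B_ack=47
After event 1: A_seq=47 A_ack=249 B_seq=249 B_ack=47
After event 2: A_seq=119 A_ack=249 B_seq=249 B_ack=47
After event 3: A_seq=167 A_ack=249 B_seq=249 B_ack=47
After event 4: A_seq=366 A_ack=249 B_seq=249 B_ack=47

366 249 249 47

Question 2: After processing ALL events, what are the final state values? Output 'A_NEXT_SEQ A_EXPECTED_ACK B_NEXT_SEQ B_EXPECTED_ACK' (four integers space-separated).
After event 0: A_seq=47 A_ack=200 B_seq=200 B_ack=47
After event 1: A_seq=47 A_ack=249 B_seq=249 B_ack=47
After event 2: A_seq=119 A_ack=249 B_seq=249 B_ack=47
After event 3: A_seq=167 A_ack=249 B_seq=249 B_ack=47
After event 4: A_seq=366 A_ack=249 B_seq=249 B_ack=47
After event 5: A_seq=366 A_ack=310 B_seq=310 B_ack=47
After event 6: A_seq=366 A_ack=425 B_seq=425 B_ack=47
After event 7: A_seq=366 A_ack=425 B_seq=425 B_ack=47

Answer: 366 425 425 47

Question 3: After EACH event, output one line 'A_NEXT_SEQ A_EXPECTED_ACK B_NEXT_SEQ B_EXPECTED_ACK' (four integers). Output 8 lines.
47 200 200 47
47 249 249 47
119 249 249 47
167 249 249 47
366 249 249 47
366 310 310 47
366 425 425 47
366 425 425 47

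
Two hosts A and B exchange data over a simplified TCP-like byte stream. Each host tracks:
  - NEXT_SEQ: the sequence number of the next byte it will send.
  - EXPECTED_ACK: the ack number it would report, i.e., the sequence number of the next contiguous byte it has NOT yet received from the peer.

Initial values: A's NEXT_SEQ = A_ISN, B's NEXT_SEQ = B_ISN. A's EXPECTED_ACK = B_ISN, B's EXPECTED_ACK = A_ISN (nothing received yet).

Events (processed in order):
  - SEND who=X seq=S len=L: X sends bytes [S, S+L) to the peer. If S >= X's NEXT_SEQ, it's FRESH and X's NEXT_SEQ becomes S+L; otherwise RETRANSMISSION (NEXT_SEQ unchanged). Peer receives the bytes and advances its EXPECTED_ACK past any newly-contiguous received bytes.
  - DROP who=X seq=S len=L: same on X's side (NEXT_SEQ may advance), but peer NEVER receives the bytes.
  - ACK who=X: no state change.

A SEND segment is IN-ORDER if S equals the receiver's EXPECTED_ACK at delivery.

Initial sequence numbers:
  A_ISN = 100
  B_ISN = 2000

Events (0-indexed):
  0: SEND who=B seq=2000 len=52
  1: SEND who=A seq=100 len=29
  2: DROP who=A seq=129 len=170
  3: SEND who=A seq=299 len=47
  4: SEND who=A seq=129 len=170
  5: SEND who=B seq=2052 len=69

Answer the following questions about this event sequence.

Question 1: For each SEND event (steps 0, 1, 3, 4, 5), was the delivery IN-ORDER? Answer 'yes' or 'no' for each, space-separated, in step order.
Step 0: SEND seq=2000 -> in-order
Step 1: SEND seq=100 -> in-order
Step 3: SEND seq=299 -> out-of-order
Step 4: SEND seq=129 -> in-order
Step 5: SEND seq=2052 -> in-order

Answer: yes yes no yes yes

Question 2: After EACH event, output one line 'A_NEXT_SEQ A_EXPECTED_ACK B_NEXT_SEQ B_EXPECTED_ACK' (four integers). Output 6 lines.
100 2052 2052 100
129 2052 2052 129
299 2052 2052 129
346 2052 2052 129
346 2052 2052 346
346 2121 2121 346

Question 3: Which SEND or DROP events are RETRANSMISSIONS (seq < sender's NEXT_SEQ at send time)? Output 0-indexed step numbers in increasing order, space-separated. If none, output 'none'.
Step 0: SEND seq=2000 -> fresh
Step 1: SEND seq=100 -> fresh
Step 2: DROP seq=129 -> fresh
Step 3: SEND seq=299 -> fresh
Step 4: SEND seq=129 -> retransmit
Step 5: SEND seq=2052 -> fresh

Answer: 4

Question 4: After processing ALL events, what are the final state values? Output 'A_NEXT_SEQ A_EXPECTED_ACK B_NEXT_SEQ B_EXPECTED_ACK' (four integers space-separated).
Answer: 346 2121 2121 346

Derivation:
After event 0: A_seq=100 A_ack=2052 B_seq=2052 B_ack=100
After event 1: A_seq=129 A_ack=2052 B_seq=2052 B_ack=129
After event 2: A_seq=299 A_ack=2052 B_seq=2052 B_ack=129
After event 3: A_seq=346 A_ack=2052 B_seq=2052 B_ack=129
After event 4: A_seq=346 A_ack=2052 B_seq=2052 B_ack=346
After event 5: A_seq=346 A_ack=2121 B_seq=2121 B_ack=346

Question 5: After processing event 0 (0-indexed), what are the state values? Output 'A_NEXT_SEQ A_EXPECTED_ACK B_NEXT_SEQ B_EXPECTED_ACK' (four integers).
After event 0: A_seq=100 A_ack=2052 B_seq=2052 B_ack=100

100 2052 2052 100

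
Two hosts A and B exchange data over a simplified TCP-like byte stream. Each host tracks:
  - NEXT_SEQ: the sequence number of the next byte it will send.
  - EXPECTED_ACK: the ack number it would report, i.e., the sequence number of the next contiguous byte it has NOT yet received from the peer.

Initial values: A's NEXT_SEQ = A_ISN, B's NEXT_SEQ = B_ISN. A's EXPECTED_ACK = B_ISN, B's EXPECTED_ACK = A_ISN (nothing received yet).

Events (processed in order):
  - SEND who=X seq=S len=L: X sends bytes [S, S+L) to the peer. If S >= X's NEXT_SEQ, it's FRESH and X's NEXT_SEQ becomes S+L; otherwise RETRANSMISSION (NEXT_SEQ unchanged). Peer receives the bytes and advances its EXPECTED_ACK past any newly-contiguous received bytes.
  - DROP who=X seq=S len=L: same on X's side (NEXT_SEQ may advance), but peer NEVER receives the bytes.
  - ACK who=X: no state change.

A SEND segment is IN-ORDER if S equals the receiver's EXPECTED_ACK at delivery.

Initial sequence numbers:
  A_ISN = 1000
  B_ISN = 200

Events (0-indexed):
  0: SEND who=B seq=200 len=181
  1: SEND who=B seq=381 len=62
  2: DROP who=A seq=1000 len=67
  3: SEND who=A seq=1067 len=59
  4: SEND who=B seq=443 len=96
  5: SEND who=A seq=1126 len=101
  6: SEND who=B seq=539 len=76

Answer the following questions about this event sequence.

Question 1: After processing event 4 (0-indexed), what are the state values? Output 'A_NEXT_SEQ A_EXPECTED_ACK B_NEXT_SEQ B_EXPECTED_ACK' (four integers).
After event 0: A_seq=1000 A_ack=381 B_seq=381 B_ack=1000
After event 1: A_seq=1000 A_ack=443 B_seq=443 B_ack=1000
After event 2: A_seq=1067 A_ack=443 B_seq=443 B_ack=1000
After event 3: A_seq=1126 A_ack=443 B_seq=443 B_ack=1000
After event 4: A_seq=1126 A_ack=539 B_seq=539 B_ack=1000

1126 539 539 1000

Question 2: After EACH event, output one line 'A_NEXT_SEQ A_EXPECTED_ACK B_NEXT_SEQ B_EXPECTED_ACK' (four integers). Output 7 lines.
1000 381 381 1000
1000 443 443 1000
1067 443 443 1000
1126 443 443 1000
1126 539 539 1000
1227 539 539 1000
1227 615 615 1000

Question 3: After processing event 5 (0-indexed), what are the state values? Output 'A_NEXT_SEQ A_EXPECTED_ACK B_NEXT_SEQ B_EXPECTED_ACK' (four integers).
After event 0: A_seq=1000 A_ack=381 B_seq=381 B_ack=1000
After event 1: A_seq=1000 A_ack=443 B_seq=443 B_ack=1000
After event 2: A_seq=1067 A_ack=443 B_seq=443 B_ack=1000
After event 3: A_seq=1126 A_ack=443 B_seq=443 B_ack=1000
After event 4: A_seq=1126 A_ack=539 B_seq=539 B_ack=1000
After event 5: A_seq=1227 A_ack=539 B_seq=539 B_ack=1000

1227 539 539 1000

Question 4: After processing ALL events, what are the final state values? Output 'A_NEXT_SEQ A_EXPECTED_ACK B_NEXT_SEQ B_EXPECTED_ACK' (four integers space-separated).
After event 0: A_seq=1000 A_ack=381 B_seq=381 B_ack=1000
After event 1: A_seq=1000 A_ack=443 B_seq=443 B_ack=1000
After event 2: A_seq=1067 A_ack=443 B_seq=443 B_ack=1000
After event 3: A_seq=1126 A_ack=443 B_seq=443 B_ack=1000
After event 4: A_seq=1126 A_ack=539 B_seq=539 B_ack=1000
After event 5: A_seq=1227 A_ack=539 B_seq=539 B_ack=1000
After event 6: A_seq=1227 A_ack=615 B_seq=615 B_ack=1000

Answer: 1227 615 615 1000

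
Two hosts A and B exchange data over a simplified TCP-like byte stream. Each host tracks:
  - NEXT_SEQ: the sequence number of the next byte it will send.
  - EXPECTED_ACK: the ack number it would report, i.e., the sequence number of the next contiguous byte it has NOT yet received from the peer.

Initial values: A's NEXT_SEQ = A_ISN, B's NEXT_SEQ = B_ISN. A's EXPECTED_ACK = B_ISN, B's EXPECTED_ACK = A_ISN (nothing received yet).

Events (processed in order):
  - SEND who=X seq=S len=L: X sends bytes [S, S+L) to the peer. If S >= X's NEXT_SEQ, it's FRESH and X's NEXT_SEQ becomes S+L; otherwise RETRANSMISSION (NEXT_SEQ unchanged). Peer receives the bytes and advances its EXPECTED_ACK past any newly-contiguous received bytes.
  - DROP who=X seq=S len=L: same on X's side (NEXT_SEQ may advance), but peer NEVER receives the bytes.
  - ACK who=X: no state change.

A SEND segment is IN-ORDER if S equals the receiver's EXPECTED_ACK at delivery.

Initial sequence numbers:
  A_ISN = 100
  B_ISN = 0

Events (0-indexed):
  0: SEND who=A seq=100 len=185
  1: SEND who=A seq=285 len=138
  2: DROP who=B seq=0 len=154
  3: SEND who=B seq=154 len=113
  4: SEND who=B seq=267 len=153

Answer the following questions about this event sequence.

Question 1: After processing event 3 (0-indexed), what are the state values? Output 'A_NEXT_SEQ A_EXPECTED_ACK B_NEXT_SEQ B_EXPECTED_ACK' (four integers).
After event 0: A_seq=285 A_ack=0 B_seq=0 B_ack=285
After event 1: A_seq=423 A_ack=0 B_seq=0 B_ack=423
After event 2: A_seq=423 A_ack=0 B_seq=154 B_ack=423
After event 3: A_seq=423 A_ack=0 B_seq=267 B_ack=423

423 0 267 423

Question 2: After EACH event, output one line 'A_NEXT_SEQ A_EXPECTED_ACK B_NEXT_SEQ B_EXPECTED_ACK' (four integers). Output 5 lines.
285 0 0 285
423 0 0 423
423 0 154 423
423 0 267 423
423 0 420 423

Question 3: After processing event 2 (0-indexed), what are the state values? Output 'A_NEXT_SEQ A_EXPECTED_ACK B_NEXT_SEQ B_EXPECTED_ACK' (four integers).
After event 0: A_seq=285 A_ack=0 B_seq=0 B_ack=285
After event 1: A_seq=423 A_ack=0 B_seq=0 B_ack=423
After event 2: A_seq=423 A_ack=0 B_seq=154 B_ack=423

423 0 154 423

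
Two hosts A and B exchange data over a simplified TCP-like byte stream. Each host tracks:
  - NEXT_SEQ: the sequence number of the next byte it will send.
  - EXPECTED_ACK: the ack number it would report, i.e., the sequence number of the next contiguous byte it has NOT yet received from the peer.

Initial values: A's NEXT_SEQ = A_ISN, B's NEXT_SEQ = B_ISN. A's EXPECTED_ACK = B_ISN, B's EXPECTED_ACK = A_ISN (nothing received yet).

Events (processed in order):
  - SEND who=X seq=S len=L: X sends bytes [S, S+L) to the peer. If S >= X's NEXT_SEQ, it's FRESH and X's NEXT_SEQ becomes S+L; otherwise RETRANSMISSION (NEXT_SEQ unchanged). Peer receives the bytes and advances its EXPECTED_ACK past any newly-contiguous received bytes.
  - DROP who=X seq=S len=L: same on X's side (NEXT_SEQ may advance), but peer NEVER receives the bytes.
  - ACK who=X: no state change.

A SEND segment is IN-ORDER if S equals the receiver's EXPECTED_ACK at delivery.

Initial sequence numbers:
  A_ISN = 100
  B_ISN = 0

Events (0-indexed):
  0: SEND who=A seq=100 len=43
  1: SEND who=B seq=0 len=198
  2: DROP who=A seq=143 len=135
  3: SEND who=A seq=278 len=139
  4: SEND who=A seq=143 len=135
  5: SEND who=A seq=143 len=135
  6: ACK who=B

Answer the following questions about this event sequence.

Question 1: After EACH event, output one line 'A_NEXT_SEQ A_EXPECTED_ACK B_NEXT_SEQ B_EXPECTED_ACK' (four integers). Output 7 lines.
143 0 0 143
143 198 198 143
278 198 198 143
417 198 198 143
417 198 198 417
417 198 198 417
417 198 198 417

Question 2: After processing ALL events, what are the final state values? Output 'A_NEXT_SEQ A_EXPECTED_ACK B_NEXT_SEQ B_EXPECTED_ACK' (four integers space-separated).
After event 0: A_seq=143 A_ack=0 B_seq=0 B_ack=143
After event 1: A_seq=143 A_ack=198 B_seq=198 B_ack=143
After event 2: A_seq=278 A_ack=198 B_seq=198 B_ack=143
After event 3: A_seq=417 A_ack=198 B_seq=198 B_ack=143
After event 4: A_seq=417 A_ack=198 B_seq=198 B_ack=417
After event 5: A_seq=417 A_ack=198 B_seq=198 B_ack=417
After event 6: A_seq=417 A_ack=198 B_seq=198 B_ack=417

Answer: 417 198 198 417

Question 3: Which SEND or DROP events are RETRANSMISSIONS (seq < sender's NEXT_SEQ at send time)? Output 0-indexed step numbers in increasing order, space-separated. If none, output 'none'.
Answer: 4 5

Derivation:
Step 0: SEND seq=100 -> fresh
Step 1: SEND seq=0 -> fresh
Step 2: DROP seq=143 -> fresh
Step 3: SEND seq=278 -> fresh
Step 4: SEND seq=143 -> retransmit
Step 5: SEND seq=143 -> retransmit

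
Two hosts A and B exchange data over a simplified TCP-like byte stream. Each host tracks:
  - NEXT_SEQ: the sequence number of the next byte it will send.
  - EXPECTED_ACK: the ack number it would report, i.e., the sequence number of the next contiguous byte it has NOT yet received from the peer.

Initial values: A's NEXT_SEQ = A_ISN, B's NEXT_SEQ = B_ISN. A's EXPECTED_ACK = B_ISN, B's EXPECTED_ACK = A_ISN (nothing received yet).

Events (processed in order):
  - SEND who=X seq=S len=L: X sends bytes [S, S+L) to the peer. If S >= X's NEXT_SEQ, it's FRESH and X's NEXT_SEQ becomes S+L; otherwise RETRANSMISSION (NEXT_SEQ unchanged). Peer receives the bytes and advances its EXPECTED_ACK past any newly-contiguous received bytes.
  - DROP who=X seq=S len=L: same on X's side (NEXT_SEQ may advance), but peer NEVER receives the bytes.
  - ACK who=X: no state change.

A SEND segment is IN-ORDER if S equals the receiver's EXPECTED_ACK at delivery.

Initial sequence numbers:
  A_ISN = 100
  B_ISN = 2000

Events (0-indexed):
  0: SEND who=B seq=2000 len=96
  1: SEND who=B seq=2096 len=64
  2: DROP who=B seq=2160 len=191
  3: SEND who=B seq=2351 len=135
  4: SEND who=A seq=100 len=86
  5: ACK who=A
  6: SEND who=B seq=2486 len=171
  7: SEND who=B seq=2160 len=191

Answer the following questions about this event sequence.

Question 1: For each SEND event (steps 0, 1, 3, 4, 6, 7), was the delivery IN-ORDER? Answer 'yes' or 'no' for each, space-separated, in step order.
Answer: yes yes no yes no yes

Derivation:
Step 0: SEND seq=2000 -> in-order
Step 1: SEND seq=2096 -> in-order
Step 3: SEND seq=2351 -> out-of-order
Step 4: SEND seq=100 -> in-order
Step 6: SEND seq=2486 -> out-of-order
Step 7: SEND seq=2160 -> in-order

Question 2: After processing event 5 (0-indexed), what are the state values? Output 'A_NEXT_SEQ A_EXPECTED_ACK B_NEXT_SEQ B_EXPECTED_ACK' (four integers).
After event 0: A_seq=100 A_ack=2096 B_seq=2096 B_ack=100
After event 1: A_seq=100 A_ack=2160 B_seq=2160 B_ack=100
After event 2: A_seq=100 A_ack=2160 B_seq=2351 B_ack=100
After event 3: A_seq=100 A_ack=2160 B_seq=2486 B_ack=100
After event 4: A_seq=186 A_ack=2160 B_seq=2486 B_ack=186
After event 5: A_seq=186 A_ack=2160 B_seq=2486 B_ack=186

186 2160 2486 186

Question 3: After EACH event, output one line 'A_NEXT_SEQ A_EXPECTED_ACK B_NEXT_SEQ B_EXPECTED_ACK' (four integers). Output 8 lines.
100 2096 2096 100
100 2160 2160 100
100 2160 2351 100
100 2160 2486 100
186 2160 2486 186
186 2160 2486 186
186 2160 2657 186
186 2657 2657 186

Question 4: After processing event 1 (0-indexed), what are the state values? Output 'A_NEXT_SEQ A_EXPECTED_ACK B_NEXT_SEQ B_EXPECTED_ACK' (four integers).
After event 0: A_seq=100 A_ack=2096 B_seq=2096 B_ack=100
After event 1: A_seq=100 A_ack=2160 B_seq=2160 B_ack=100

100 2160 2160 100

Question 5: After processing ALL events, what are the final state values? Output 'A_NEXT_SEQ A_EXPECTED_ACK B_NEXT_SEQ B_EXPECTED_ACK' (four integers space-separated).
After event 0: A_seq=100 A_ack=2096 B_seq=2096 B_ack=100
After event 1: A_seq=100 A_ack=2160 B_seq=2160 B_ack=100
After event 2: A_seq=100 A_ack=2160 B_seq=2351 B_ack=100
After event 3: A_seq=100 A_ack=2160 B_seq=2486 B_ack=100
After event 4: A_seq=186 A_ack=2160 B_seq=2486 B_ack=186
After event 5: A_seq=186 A_ack=2160 B_seq=2486 B_ack=186
After event 6: A_seq=186 A_ack=2160 B_seq=2657 B_ack=186
After event 7: A_seq=186 A_ack=2657 B_seq=2657 B_ack=186

Answer: 186 2657 2657 186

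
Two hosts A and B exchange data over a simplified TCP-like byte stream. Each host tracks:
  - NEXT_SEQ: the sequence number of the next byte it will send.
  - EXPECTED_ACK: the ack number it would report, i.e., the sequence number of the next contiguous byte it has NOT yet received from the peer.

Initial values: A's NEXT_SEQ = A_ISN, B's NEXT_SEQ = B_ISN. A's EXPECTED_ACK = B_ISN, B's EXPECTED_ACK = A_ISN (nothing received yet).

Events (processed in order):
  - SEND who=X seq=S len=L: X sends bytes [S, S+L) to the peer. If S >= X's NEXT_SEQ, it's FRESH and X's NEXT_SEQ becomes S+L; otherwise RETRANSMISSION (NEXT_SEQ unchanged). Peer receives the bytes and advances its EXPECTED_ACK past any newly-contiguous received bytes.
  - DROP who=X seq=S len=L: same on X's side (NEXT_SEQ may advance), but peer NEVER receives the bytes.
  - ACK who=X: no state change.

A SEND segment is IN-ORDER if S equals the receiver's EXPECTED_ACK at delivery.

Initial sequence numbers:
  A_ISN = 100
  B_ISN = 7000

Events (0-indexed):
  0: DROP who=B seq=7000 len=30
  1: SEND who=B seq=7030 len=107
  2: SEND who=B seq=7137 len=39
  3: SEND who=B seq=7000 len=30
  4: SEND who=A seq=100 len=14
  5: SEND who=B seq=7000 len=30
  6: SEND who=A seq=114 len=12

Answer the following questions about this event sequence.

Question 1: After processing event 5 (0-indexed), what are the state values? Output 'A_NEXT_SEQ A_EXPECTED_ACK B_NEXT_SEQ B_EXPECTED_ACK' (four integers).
After event 0: A_seq=100 A_ack=7000 B_seq=7030 B_ack=100
After event 1: A_seq=100 A_ack=7000 B_seq=7137 B_ack=100
After event 2: A_seq=100 A_ack=7000 B_seq=7176 B_ack=100
After event 3: A_seq=100 A_ack=7176 B_seq=7176 B_ack=100
After event 4: A_seq=114 A_ack=7176 B_seq=7176 B_ack=114
After event 5: A_seq=114 A_ack=7176 B_seq=7176 B_ack=114

114 7176 7176 114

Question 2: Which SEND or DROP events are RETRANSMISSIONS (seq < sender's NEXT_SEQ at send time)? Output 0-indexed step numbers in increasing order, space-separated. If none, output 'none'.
Answer: 3 5

Derivation:
Step 0: DROP seq=7000 -> fresh
Step 1: SEND seq=7030 -> fresh
Step 2: SEND seq=7137 -> fresh
Step 3: SEND seq=7000 -> retransmit
Step 4: SEND seq=100 -> fresh
Step 5: SEND seq=7000 -> retransmit
Step 6: SEND seq=114 -> fresh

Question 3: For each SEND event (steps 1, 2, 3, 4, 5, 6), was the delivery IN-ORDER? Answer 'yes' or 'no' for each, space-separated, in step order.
Answer: no no yes yes no yes

Derivation:
Step 1: SEND seq=7030 -> out-of-order
Step 2: SEND seq=7137 -> out-of-order
Step 3: SEND seq=7000 -> in-order
Step 4: SEND seq=100 -> in-order
Step 5: SEND seq=7000 -> out-of-order
Step 6: SEND seq=114 -> in-order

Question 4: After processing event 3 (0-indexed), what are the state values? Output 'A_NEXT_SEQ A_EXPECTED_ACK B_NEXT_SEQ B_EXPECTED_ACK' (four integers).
After event 0: A_seq=100 A_ack=7000 B_seq=7030 B_ack=100
After event 1: A_seq=100 A_ack=7000 B_seq=7137 B_ack=100
After event 2: A_seq=100 A_ack=7000 B_seq=7176 B_ack=100
After event 3: A_seq=100 A_ack=7176 B_seq=7176 B_ack=100

100 7176 7176 100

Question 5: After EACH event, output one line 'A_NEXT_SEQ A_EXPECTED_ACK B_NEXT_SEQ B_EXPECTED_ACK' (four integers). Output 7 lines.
100 7000 7030 100
100 7000 7137 100
100 7000 7176 100
100 7176 7176 100
114 7176 7176 114
114 7176 7176 114
126 7176 7176 126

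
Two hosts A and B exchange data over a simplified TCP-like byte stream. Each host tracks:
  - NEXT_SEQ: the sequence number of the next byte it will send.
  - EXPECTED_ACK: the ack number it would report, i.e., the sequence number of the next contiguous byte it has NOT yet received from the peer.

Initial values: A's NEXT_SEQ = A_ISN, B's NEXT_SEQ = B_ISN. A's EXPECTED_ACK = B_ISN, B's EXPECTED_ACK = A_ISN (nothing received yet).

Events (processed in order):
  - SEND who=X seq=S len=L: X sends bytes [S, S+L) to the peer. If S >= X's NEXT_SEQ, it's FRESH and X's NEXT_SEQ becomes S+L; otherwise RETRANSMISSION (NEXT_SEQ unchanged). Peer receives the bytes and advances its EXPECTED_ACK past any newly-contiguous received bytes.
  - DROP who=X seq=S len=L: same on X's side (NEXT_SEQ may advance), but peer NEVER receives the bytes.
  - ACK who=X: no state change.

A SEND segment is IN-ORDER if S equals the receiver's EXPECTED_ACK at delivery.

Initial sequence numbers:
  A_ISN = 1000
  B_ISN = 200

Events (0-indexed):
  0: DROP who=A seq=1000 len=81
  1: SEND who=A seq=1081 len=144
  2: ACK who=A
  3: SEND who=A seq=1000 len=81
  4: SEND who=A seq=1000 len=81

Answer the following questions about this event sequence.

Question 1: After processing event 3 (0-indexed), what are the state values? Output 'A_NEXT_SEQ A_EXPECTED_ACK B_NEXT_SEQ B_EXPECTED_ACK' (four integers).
After event 0: A_seq=1081 A_ack=200 B_seq=200 B_ack=1000
After event 1: A_seq=1225 A_ack=200 B_seq=200 B_ack=1000
After event 2: A_seq=1225 A_ack=200 B_seq=200 B_ack=1000
After event 3: A_seq=1225 A_ack=200 B_seq=200 B_ack=1225

1225 200 200 1225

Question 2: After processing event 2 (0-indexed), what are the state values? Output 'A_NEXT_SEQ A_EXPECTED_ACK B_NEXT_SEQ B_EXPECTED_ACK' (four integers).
After event 0: A_seq=1081 A_ack=200 B_seq=200 B_ack=1000
After event 1: A_seq=1225 A_ack=200 B_seq=200 B_ack=1000
After event 2: A_seq=1225 A_ack=200 B_seq=200 B_ack=1000

1225 200 200 1000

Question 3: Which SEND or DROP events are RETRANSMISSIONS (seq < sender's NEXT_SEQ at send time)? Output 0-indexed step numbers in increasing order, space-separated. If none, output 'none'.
Step 0: DROP seq=1000 -> fresh
Step 1: SEND seq=1081 -> fresh
Step 3: SEND seq=1000 -> retransmit
Step 4: SEND seq=1000 -> retransmit

Answer: 3 4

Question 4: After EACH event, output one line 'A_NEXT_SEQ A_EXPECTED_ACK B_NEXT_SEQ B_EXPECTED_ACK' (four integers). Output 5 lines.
1081 200 200 1000
1225 200 200 1000
1225 200 200 1000
1225 200 200 1225
1225 200 200 1225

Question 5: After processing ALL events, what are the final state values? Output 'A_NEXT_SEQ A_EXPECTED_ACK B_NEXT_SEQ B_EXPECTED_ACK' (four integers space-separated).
After event 0: A_seq=1081 A_ack=200 B_seq=200 B_ack=1000
After event 1: A_seq=1225 A_ack=200 B_seq=200 B_ack=1000
After event 2: A_seq=1225 A_ack=200 B_seq=200 B_ack=1000
After event 3: A_seq=1225 A_ack=200 B_seq=200 B_ack=1225
After event 4: A_seq=1225 A_ack=200 B_seq=200 B_ack=1225

Answer: 1225 200 200 1225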